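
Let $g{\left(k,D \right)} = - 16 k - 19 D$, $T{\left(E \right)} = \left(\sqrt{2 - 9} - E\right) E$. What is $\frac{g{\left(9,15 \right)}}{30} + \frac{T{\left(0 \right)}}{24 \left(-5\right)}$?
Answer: $- \frac{143}{10} \approx -14.3$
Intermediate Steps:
$T{\left(E \right)} = E \left(- E + i \sqrt{7}\right)$ ($T{\left(E \right)} = \left(\sqrt{-7} - E\right) E = \left(i \sqrt{7} - E\right) E = \left(- E + i \sqrt{7}\right) E = E \left(- E + i \sqrt{7}\right)$)
$g{\left(k,D \right)} = - 19 D - 16 k$
$\frac{g{\left(9,15 \right)}}{30} + \frac{T{\left(0 \right)}}{24 \left(-5\right)} = \frac{\left(-19\right) 15 - 144}{30} + \frac{0 \left(\left(-1\right) 0 + i \sqrt{7}\right)}{24 \left(-5\right)} = \left(-285 - 144\right) \frac{1}{30} + \frac{0 \left(0 + i \sqrt{7}\right)}{-120} = \left(-429\right) \frac{1}{30} + 0 i \sqrt{7} \left(- \frac{1}{120}\right) = - \frac{143}{10} + 0 \left(- \frac{1}{120}\right) = - \frac{143}{10} + 0 = - \frac{143}{10}$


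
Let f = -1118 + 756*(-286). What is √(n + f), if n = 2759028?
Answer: √2541694 ≈ 1594.3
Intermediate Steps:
f = -217334 (f = -1118 - 216216 = -217334)
√(n + f) = √(2759028 - 217334) = √2541694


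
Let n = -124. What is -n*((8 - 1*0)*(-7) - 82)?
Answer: -17112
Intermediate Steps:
-n*((8 - 1*0)*(-7) - 82) = -(-124)*((8 - 1*0)*(-7) - 82) = -(-124)*((8 + 0)*(-7) - 82) = -(-124)*(8*(-7) - 82) = -(-124)*(-56 - 82) = -(-124)*(-138) = -1*17112 = -17112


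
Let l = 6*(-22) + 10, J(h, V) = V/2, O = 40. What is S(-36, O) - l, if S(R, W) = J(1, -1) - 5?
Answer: 233/2 ≈ 116.50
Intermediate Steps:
J(h, V) = V/2 (J(h, V) = V*(½) = V/2)
S(R, W) = -11/2 (S(R, W) = (½)*(-1) - 5 = -½ - 5 = -11/2)
l = -122 (l = -132 + 10 = -122)
S(-36, O) - l = -11/2 - 1*(-122) = -11/2 + 122 = 233/2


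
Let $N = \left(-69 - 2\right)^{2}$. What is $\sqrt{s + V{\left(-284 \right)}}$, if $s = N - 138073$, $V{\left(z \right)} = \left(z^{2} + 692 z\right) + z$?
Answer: $2 i \sqrt{62297} \approx 499.19 i$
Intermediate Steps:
$N = 5041$ ($N = \left(-71\right)^{2} = 5041$)
$V{\left(z \right)} = z^{2} + 693 z$
$s = -133032$ ($s = 5041 - 138073 = -133032$)
$\sqrt{s + V{\left(-284 \right)}} = \sqrt{-133032 - 284 \left(693 - 284\right)} = \sqrt{-133032 - 116156} = \sqrt{-249188} = 2 i \sqrt{62297}$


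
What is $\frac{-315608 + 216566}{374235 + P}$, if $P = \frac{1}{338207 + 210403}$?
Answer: $- \frac{54335431620}{205309063351} \approx -0.26465$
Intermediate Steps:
$P = \frac{1}{548610} \approx 1.8228 \cdot 10^{-6}$
$\frac{-315608 + 216566}{374235 + P} = \frac{-315608 + 216566}{374235 + \frac{1}{548610}} = - \frac{99042}{\frac{205309063351}{548610}} = \left(-99042\right) \frac{548610}{205309063351} = - \frac{54335431620}{205309063351}$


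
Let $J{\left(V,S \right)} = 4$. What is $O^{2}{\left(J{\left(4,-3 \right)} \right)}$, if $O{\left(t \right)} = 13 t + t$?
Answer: $3136$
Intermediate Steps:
$O{\left(t \right)} = 14 t$
$O^{2}{\left(J{\left(4,-3 \right)} \right)} = \left(14 \cdot 4\right)^{2} = 56^{2} = 3136$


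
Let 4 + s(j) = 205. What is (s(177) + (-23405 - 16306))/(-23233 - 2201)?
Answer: 2195/1413 ≈ 1.5534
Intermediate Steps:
s(j) = 201 (s(j) = -4 + 205 = 201)
(s(177) + (-23405 - 16306))/(-23233 - 2201) = (201 + (-23405 - 16306))/(-23233 - 2201) = (201 - 39711)/(-25434) = -39510*(-1/25434) = 2195/1413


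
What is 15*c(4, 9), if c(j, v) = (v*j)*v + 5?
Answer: 4935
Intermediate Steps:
c(j, v) = 5 + j*v**2 (c(j, v) = (j*v)*v + 5 = j*v**2 + 5 = 5 + j*v**2)
15*c(4, 9) = 15*(5 + 4*9**2) = 15*(5 + 4*81) = 15*(5 + 324) = 15*329 = 4935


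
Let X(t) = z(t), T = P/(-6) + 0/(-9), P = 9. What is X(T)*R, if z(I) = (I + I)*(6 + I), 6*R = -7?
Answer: 63/4 ≈ 15.750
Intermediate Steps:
R = -7/6 (R = (1/6)*(-7) = -7/6 ≈ -1.1667)
z(I) = 2*I*(6 + I) (z(I) = (2*I)*(6 + I) = 2*I*(6 + I))
T = -3/2 (T = 9/(-6) + 0/(-9) = 9*(-1/6) + 0*(-1/9) = -3/2 + 0 = -3/2 ≈ -1.5000)
X(t) = 2*t*(6 + t)
X(T)*R = (2*(-3/2)*(6 - 3/2))*(-7/6) = (2*(-3/2)*(9/2))*(-7/6) = -27/2*(-7/6) = 63/4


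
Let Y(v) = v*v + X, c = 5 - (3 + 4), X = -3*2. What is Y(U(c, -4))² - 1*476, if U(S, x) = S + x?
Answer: 424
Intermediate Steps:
X = -6
c = -2 (c = 5 - 1*7 = 5 - 7 = -2)
Y(v) = -6 + v² (Y(v) = v*v - 6 = v² - 6 = -6 + v²)
Y(U(c, -4))² - 1*476 = (-6 + (-2 - 4)²)² - 1*476 = (-6 + (-6)²)² - 476 = (-6 + 36)² - 476 = 30² - 476 = 900 - 476 = 424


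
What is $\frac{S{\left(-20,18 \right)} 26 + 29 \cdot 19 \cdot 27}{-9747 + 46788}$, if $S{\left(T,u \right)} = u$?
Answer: $\frac{5115}{12347} \approx 0.41427$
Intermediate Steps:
$\frac{S{\left(-20,18 \right)} 26 + 29 \cdot 19 \cdot 27}{-9747 + 46788} = \frac{18 \cdot 26 + 29 \cdot 19 \cdot 27}{-9747 + 46788} = \frac{468 + 551 \cdot 27}{37041} = \left(468 + 14877\right) \frac{1}{37041} = 15345 \cdot \frac{1}{37041} = \frac{5115}{12347}$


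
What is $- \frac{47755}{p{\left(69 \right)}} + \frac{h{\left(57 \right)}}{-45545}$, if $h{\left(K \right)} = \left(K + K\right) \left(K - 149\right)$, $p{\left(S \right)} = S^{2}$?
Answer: $- \frac{2125068107}{216839745} \approx -9.8002$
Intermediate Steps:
$h{\left(K \right)} = 2 K \left(-149 + K\right)$
$- \frac{47755}{p{\left(69 \right)}} + \frac{h{\left(57 \right)}}{-45545} = - \frac{47755}{69^{2}} + \frac{2 \cdot 57 \left(-149 + 57\right)}{-45545} = - \frac{47755}{4761} + 2 \cdot 57 \left(-92\right) \left(- \frac{1}{45545}\right) = \left(-47755\right) \frac{1}{4761} - - \frac{10488}{45545} = - \frac{47755}{4761} + \frac{10488}{45545} = - \frac{2125068107}{216839745}$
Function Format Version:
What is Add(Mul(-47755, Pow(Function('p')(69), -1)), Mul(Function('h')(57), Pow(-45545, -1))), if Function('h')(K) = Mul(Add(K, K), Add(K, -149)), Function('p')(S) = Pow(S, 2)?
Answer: Rational(-2125068107, 216839745) ≈ -9.8002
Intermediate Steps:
Function('h')(K) = Mul(2, K, Add(-149, K)) (Function('h')(K) = Mul(Mul(2, K), Add(-149, K)) = Mul(2, K, Add(-149, K)))
Add(Mul(-47755, Pow(Function('p')(69), -1)), Mul(Function('h')(57), Pow(-45545, -1))) = Add(Mul(-47755, Pow(Pow(69, 2), -1)), Mul(Mul(2, 57, Add(-149, 57)), Pow(-45545, -1))) = Add(Mul(-47755, Pow(4761, -1)), Mul(Mul(2, 57, -92), Rational(-1, 45545))) = Add(Mul(-47755, Rational(1, 4761)), Mul(-10488, Rational(-1, 45545))) = Add(Rational(-47755, 4761), Rational(10488, 45545)) = Rational(-2125068107, 216839745)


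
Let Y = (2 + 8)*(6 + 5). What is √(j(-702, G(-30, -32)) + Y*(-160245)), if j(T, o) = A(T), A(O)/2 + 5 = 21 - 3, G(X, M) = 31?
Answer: 2*I*√4406731 ≈ 4198.4*I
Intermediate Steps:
A(O) = 26 (A(O) = -10 + 2*(21 - 3) = -10 + 2*18 = -10 + 36 = 26)
j(T, o) = 26
Y = 110 (Y = 10*11 = 110)
√(j(-702, G(-30, -32)) + Y*(-160245)) = √(26 + 110*(-160245)) = √(26 - 17626950) = √(-17626924) = 2*I*√4406731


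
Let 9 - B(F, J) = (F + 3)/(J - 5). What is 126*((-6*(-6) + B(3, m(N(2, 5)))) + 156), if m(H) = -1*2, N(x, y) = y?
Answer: 25434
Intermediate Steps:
m(H) = -2
B(F, J) = 9 - (3 + F)/(-5 + J) (B(F, J) = 9 - (F + 3)/(J - 5) = 9 - (3 + F)/(-5 + J))
126*((-6*(-6) + B(3, m(N(2, 5)))) + 156) = 126*((-6*(-6) + (-48 - 1*3 + 9*(-2))/(-5 - 2)) + 156) = 126*((36 + (-48 - 3 - 18)/(-7)) + 156) = 126*((36 - 1/7*(-69)) + 156) = 126*((36 + 69/7) + 156) = 126*(321/7 + 156) = 126*(1413/7) = 25434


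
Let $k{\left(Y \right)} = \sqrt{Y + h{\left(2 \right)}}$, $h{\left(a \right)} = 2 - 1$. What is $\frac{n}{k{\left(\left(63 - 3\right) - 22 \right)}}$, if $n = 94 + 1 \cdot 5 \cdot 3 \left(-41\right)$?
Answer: $- \frac{521 \sqrt{39}}{39} \approx -83.427$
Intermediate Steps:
$h{\left(a \right)} = 1$
$k{\left(Y \right)} = \sqrt{1 + Y}$ ($k{\left(Y \right)} = \sqrt{Y + 1} = \sqrt{1 + Y}$)
$n = -521$ ($n = 94 + 5 \cdot 3 \left(-41\right) = 94 + 15 \left(-41\right) = 94 - 615 = -521$)
$\frac{n}{k{\left(\left(63 - 3\right) - 22 \right)}} = - \frac{521}{\sqrt{1 + \left(\left(63 - 3\right) - 22\right)}} = - \frac{521}{\sqrt{1 + \left(60 - 22\right)}} = - \frac{521}{\sqrt{1 + 38}} = - \frac{521}{\sqrt{39}} = - 521 \frac{\sqrt{39}}{39} = - \frac{521 \sqrt{39}}{39}$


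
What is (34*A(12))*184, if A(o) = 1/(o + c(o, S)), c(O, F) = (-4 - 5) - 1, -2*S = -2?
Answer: 3128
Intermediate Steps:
S = 1 (S = -½*(-2) = 1)
c(O, F) = -10 (c(O, F) = -9 - 1 = -10)
A(o) = 1/(-10 + o) (A(o) = 1/(o - 10) = 1/(-10 + o))
(34*A(12))*184 = (34/(-10 + 12))*184 = (34/2)*184 = (34*(½))*184 = 17*184 = 3128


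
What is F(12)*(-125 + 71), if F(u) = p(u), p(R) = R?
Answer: -648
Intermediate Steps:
F(u) = u
F(12)*(-125 + 71) = 12*(-125 + 71) = 12*(-54) = -648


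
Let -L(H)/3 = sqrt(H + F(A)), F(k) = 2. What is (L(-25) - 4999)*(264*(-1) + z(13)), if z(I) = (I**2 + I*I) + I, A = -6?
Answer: -434913 - 261*I*sqrt(23) ≈ -4.3491e+5 - 1251.7*I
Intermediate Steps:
L(H) = -3*sqrt(2 + H) (L(H) = -3*sqrt(H + 2) = -3*sqrt(2 + H))
z(I) = I + 2*I**2 (z(I) = (I**2 + I**2) + I = 2*I**2 + I = I + 2*I**2)
(L(-25) - 4999)*(264*(-1) + z(13)) = (-3*sqrt(2 - 25) - 4999)*(264*(-1) + 13*(1 + 2*13)) = (-3*I*sqrt(23) - 4999)*(-264 + 13*(1 + 26)) = (-3*I*sqrt(23) - 4999)*(-264 + 13*27) = (-3*I*sqrt(23) - 4999)*(-264 + 351) = (-4999 - 3*I*sqrt(23))*87 = -434913 - 261*I*sqrt(23)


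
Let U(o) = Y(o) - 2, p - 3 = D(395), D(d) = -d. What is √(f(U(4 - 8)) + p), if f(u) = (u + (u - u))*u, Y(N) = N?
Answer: 2*I*√89 ≈ 18.868*I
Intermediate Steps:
p = -392 (p = 3 - 1*395 = 3 - 395 = -392)
U(o) = -2 + o (U(o) = o - 2 = -2 + o)
f(u) = u² (f(u) = (u + 0)*u = u*u = u²)
√(f(U(4 - 8)) + p) = √((-2 + (4 - 8))² - 392) = √((-2 - 4)² - 392) = √((-6)² - 392) = √(36 - 392) = √(-356) = 2*I*√89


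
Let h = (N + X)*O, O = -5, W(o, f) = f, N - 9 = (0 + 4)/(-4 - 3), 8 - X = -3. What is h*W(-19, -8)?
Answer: 5440/7 ≈ 777.14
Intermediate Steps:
X = 11 (X = 8 - 1*(-3) = 8 + 3 = 11)
N = 59/7 (N = 9 + (0 + 4)/(-4 - 3) = 9 + 4/(-7) = 9 + 4*(-⅐) = 9 - 4/7 = 59/7 ≈ 8.4286)
h = -680/7 (h = (59/7 + 11)*(-5) = (136/7)*(-5) = -680/7 ≈ -97.143)
h*W(-19, -8) = -680/7*(-8) = 5440/7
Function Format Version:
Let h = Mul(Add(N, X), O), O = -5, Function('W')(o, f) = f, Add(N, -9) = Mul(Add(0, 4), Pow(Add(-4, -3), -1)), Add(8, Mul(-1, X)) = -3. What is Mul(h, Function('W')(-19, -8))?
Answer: Rational(5440, 7) ≈ 777.14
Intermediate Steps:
X = 11 (X = Add(8, Mul(-1, -3)) = Add(8, 3) = 11)
N = Rational(59, 7) (N = Add(9, Mul(Add(0, 4), Pow(Add(-4, -3), -1))) = Add(9, Mul(4, Pow(-7, -1))) = Add(9, Mul(4, Rational(-1, 7))) = Add(9, Rational(-4, 7)) = Rational(59, 7) ≈ 8.4286)
h = Rational(-680, 7) (h = Mul(Add(Rational(59, 7), 11), -5) = Mul(Rational(136, 7), -5) = Rational(-680, 7) ≈ -97.143)
Mul(h, Function('W')(-19, -8)) = Mul(Rational(-680, 7), -8) = Rational(5440, 7)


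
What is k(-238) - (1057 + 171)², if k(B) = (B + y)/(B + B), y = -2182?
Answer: -179449491/119 ≈ -1.5080e+6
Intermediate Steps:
k(B) = (-2182 + B)/(2*B) (k(B) = (B - 2182)/(B + B) = (-2182 + B)/((2*B)) = (-2182 + B)*(1/(2*B)) = (-2182 + B)/(2*B))
k(-238) - (1057 + 171)² = (½)*(-2182 - 238)/(-238) - (1057 + 171)² = (½)*(-1/238)*(-2420) - 1*1228² = 605/119 - 1*1507984 = 605/119 - 1507984 = -179449491/119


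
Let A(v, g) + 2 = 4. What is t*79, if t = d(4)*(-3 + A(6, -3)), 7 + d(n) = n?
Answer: 237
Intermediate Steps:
A(v, g) = 2 (A(v, g) = -2 + 4 = 2)
d(n) = -7 + n
t = 3 (t = (-7 + 4)*(-3 + 2) = -3*(-1) = 3)
t*79 = 3*79 = 237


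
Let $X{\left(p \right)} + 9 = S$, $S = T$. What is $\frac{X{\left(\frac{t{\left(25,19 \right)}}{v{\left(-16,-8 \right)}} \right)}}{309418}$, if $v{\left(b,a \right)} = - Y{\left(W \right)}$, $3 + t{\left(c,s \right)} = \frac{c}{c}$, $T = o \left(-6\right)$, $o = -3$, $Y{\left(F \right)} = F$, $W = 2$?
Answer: $\frac{9}{309418} \approx 2.9087 \cdot 10^{-5}$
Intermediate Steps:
$T = 18$ ($T = \left(-3\right) \left(-6\right) = 18$)
$t{\left(c,s \right)} = -2$ ($t{\left(c,s \right)} = -3 + \frac{c}{c} = -3 + 1 = -2$)
$v{\left(b,a \right)} = -2$ ($v{\left(b,a \right)} = \left(-1\right) 2 = -2$)
$S = 18$
$X{\left(p \right)} = 9$ ($X{\left(p \right)} = -9 + 18 = 9$)
$\frac{X{\left(\frac{t{\left(25,19 \right)}}{v{\left(-16,-8 \right)}} \right)}}{309418} = \frac{9}{309418}$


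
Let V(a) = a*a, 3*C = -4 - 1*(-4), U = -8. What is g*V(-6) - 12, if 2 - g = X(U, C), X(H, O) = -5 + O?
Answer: 240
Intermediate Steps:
C = 0 (C = (-4 - 1*(-4))/3 = (-4 + 4)/3 = (⅓)*0 = 0)
V(a) = a²
g = 7 (g = 2 - (-5 + 0) = 2 - 1*(-5) = 2 + 5 = 7)
g*V(-6) - 12 = 7*(-6)² - 12 = 7*36 - 12 = 252 - 12 = 240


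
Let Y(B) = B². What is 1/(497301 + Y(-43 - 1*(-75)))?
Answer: 1/498325 ≈ 2.0067e-6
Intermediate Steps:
1/(497301 + Y(-43 - 1*(-75))) = 1/(497301 + (-43 - 1*(-75))²) = 1/(497301 + (-43 + 75)²) = 1/(497301 + 32²) = 1/(497301 + 1024) = 1/498325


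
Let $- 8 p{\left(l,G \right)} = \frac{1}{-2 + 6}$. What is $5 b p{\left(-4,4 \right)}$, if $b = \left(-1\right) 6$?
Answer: $\frac{15}{16} \approx 0.9375$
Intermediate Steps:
$b = -6$
$p{\left(l,G \right)} = - \frac{1}{32}$ ($p{\left(l,G \right)} = - \frac{1}{8 \left(-2 + 6\right)} = - \frac{1}{8 \cdot 4} = \left(- \frac{1}{8}\right) \frac{1}{4} = - \frac{1}{32}$)
$5 b p{\left(-4,4 \right)} = 5 \left(-6\right) \left(- \frac{1}{32}\right) = \left(-30\right) \left(- \frac{1}{32}\right) = \frac{15}{16}$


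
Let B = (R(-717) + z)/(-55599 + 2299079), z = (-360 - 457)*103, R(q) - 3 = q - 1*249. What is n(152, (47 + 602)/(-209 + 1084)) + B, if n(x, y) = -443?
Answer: -496973377/1121740 ≈ -443.04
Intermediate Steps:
R(q) = -246 + q (R(q) = 3 + (q - 1*249) = 3 + (q - 249) = 3 + (-249 + q) = -246 + q)
z = -84151 (z = -817*103 = -84151)
B = -42557/1121740 (B = ((-246 - 717) - 84151)/(-55599 + 2299079) = (-963 - 84151)/2243480 = -85114*1/2243480 = -42557/1121740 ≈ -0.037938)
n(152, (47 + 602)/(-209 + 1084)) + B = -443 - 42557/1121740 = -496973377/1121740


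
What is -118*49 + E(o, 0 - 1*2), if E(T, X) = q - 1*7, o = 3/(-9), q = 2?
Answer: -5787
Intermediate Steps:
o = -⅓ (o = 3*(-⅑) = -⅓ ≈ -0.33333)
E(T, X) = -5 (E(T, X) = 2 - 1*7 = 2 - 7 = -5)
-118*49 + E(o, 0 - 1*2) = -118*49 - 5 = -5782 - 5 = -5787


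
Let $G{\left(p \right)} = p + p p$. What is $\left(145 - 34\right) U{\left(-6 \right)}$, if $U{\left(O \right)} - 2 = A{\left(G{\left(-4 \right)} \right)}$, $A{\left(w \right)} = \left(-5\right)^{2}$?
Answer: $2997$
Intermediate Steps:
$G{\left(p \right)} = p + p^{2}$
$A{\left(w \right)} = 25$
$U{\left(O \right)} = 27$ ($U{\left(O \right)} = 2 + 25 = 27$)
$\left(145 - 34\right) U{\left(-6 \right)} = \left(145 - 34\right) 27 = 111 \cdot 27 = 2997$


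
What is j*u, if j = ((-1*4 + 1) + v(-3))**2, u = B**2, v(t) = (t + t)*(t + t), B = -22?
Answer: 527076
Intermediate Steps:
v(t) = 4*t**2 (v(t) = (2*t)*(2*t) = 4*t**2)
u = 484 (u = (-22)**2 = 484)
j = 1089 (j = ((-1*4 + 1) + 4*(-3)**2)**2 = ((-4 + 1) + 4*9)**2 = (-3 + 36)**2 = 33**2 = 1089)
j*u = 1089*484 = 527076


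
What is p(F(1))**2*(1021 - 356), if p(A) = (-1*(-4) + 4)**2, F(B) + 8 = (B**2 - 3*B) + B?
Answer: 2723840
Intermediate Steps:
F(B) = -8 + B**2 - 2*B (F(B) = -8 + ((B**2 - 3*B) + B) = -8 + (B**2 - 2*B) = -8 + B**2 - 2*B)
p(A) = 64 (p(A) = (4 + 4)**2 = 8**2 = 64)
p(F(1))**2*(1021 - 356) = 64**2*(1021 - 356) = 4096*665 = 2723840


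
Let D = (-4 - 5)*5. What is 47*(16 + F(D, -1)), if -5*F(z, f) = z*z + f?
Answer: -91368/5 ≈ -18274.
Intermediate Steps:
D = -45 (D = -9*5 = -45)
F(z, f) = -f/5 - z²/5 (F(z, f) = -(z*z + f)/5 = -(z² + f)/5 = -(f + z²)/5 = -f/5 - z²/5)
47*(16 + F(D, -1)) = 47*(16 + (-⅕*(-1) - ⅕*(-45)²)) = 47*(16 + (⅕ - ⅕*2025)) = 47*(16 + (⅕ - 405)) = 47*(16 - 2024/5) = 47*(-1944/5) = -91368/5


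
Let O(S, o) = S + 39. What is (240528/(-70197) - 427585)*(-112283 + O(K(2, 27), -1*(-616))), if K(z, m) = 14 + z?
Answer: 1122857030474748/23399 ≈ 4.7987e+10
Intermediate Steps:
O(S, o) = 39 + S
(240528/(-70197) - 427585)*(-112283 + O(K(2, 27), -1*(-616))) = (240528/(-70197) - 427585)*(-112283 + (39 + (14 + 2))) = (240528*(-1/70197) - 427585)*(-112283 + (39 + 16)) = (-80176/23399 - 427585)*(-112283 + 55) = -10005141591/23399*(-112228) = 1122857030474748/23399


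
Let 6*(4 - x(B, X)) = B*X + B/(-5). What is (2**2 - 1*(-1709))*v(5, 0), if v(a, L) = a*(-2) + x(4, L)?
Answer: -50248/5 ≈ -10050.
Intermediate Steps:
x(B, X) = 4 + B/30 - B*X/6 (x(B, X) = 4 - (B*X + B/(-5))/6 = 4 - (B*X + B*(-1/5))/6 = 4 - (B*X - B/5)/6 = 4 - (-B/5 + B*X)/6 = 4 + (B/30 - B*X/6) = 4 + B/30 - B*X/6)
v(a, L) = 62/15 - 2*a - 2*L/3 (v(a, L) = a*(-2) + (4 + (1/30)*4 - 1/6*4*L) = -2*a + (4 + 2/15 - 2*L/3) = -2*a + (62/15 - 2*L/3) = 62/15 - 2*a - 2*L/3)
(2**2 - 1*(-1709))*v(5, 0) = (2**2 - 1*(-1709))*(62/15 - 2*5 - 2/3*0) = (4 + 1709)*(62/15 - 10 + 0) = 1713*(-88/15) = -50248/5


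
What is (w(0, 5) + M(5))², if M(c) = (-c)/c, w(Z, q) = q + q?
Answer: 81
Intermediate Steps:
w(Z, q) = 2*q
M(c) = -1
(w(0, 5) + M(5))² = (2*5 - 1)² = (10 - 1)² = 9² = 81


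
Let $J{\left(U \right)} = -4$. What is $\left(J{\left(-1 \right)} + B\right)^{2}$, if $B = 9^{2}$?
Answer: $5929$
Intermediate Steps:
$B = 81$
$\left(J{\left(-1 \right)} + B\right)^{2} = \left(-4 + 81\right)^{2} = 77^{2} = 5929$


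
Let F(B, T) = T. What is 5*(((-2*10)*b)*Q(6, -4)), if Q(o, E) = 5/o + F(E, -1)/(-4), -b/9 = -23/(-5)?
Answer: 4485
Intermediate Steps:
b = -207/5 (b = -(-207)/(-5) = -(-207)*(-1)/5 = -9*23/5 = -207/5 ≈ -41.400)
Q(o, E) = ¼ + 5/o (Q(o, E) = 5/o - 1/(-4) = 5/o - 1*(-¼) = 5/o + ¼ = ¼ + 5/o)
5*(((-2*10)*b)*Q(6, -4)) = 5*((-2*10*(-207/5))*((¼)*(20 + 6)/6)) = 5*((-20*(-207/5))*((¼)*(⅙)*26)) = 5*(828*(13/12)) = 5*897 = 4485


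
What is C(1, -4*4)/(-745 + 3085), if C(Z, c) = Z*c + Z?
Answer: -1/156 ≈ -0.0064103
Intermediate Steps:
C(Z, c) = Z + Z*c
C(1, -4*4)/(-745 + 3085) = (1*(1 - 4*4))/(-745 + 3085) = (1*(1 - 16))/2340 = (1*(-15))/2340 = (1/2340)*(-15) = -1/156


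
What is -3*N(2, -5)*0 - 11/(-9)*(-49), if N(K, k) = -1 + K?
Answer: -539/9 ≈ -59.889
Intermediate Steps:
-3*N(2, -5)*0 - 11/(-9)*(-49) = -3*(-1 + 2)*0 - 11/(-9)*(-49) = -3*1*0 - 11*(-⅑)*(-49) = -3*0 + (11/9)*(-49) = 0 - 539/9 = -539/9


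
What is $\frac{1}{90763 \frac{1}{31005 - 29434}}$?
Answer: $\frac{1571}{90763} \approx 0.017309$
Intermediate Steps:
$\frac{1}{90763 \frac{1}{31005 - 29434}} = \frac{1}{90763 \cdot \frac{1}{1571}} = \frac{1}{\frac{90763}{1571}} = \frac{1571}{90763}$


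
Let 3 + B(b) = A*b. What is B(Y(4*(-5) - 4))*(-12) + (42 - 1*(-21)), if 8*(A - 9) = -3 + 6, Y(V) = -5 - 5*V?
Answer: -25677/2 ≈ -12839.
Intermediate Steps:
A = 75/8 (A = 9 + (-3 + 6)/8 = 9 + (1/8)*3 = 9 + 3/8 = 75/8 ≈ 9.3750)
B(b) = -3 + 75*b/8
B(Y(4*(-5) - 4))*(-12) + (42 - 1*(-21)) = (-3 + 75*(-5 - 5*(4*(-5) - 4))/8)*(-12) + (42 - 1*(-21)) = (-3 + 75*(-5 - 5*(-20 - 4))/8)*(-12) + (42 + 21) = (-3 + 75*(-5 - 5*(-24))/8)*(-12) + 63 = (-3 + 75*(-5 + 120)/8)*(-12) + 63 = (-3 + (75/8)*115)*(-12) + 63 = (-3 + 8625/8)*(-12) + 63 = (8601/8)*(-12) + 63 = -25803/2 + 63 = -25677/2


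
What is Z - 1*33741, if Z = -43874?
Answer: -77615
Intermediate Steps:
Z - 1*33741 = -43874 - 1*33741 = -43874 - 33741 = -77615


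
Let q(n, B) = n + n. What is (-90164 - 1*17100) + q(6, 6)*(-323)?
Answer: -111140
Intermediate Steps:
q(n, B) = 2*n
(-90164 - 1*17100) + q(6, 6)*(-323) = (-90164 - 1*17100) + (2*6)*(-323) = (-90164 - 17100) + 12*(-323) = -107264 - 3876 = -111140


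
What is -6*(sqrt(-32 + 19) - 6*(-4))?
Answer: -144 - 6*I*sqrt(13) ≈ -144.0 - 21.633*I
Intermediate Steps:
-6*(sqrt(-32 + 19) - 6*(-4)) = -6*(sqrt(-13) + 24) = -6*(I*sqrt(13) + 24) = -6*(24 + I*sqrt(13)) = -144 - 6*I*sqrt(13)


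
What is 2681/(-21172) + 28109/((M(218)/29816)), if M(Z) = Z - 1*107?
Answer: 17744209372777/2350092 ≈ 7.5504e+6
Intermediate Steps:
M(Z) = -107 + Z (M(Z) = Z - 107 = -107 + Z)
2681/(-21172) + 28109/((M(218)/29816)) = 2681/(-21172) + 28109/(((-107 + 218)/29816)) = 2681*(-1/21172) + 28109/((111*(1/29816))) = -2681/21172 + 28109/(111/29816) = -2681/21172 + 28109*(29816/111) = -2681/21172 + 838097944/111 = 17744209372777/2350092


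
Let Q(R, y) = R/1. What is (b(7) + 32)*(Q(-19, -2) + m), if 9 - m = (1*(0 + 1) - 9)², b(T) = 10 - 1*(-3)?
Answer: -3330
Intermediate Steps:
b(T) = 13 (b(T) = 10 + 3 = 13)
Q(R, y) = R (Q(R, y) = R*1 = R)
m = -55 (m = 9 - (1*(0 + 1) - 9)² = 9 - (1*1 - 9)² = 9 - (1 - 9)² = 9 - 1*(-8)² = 9 - 1*64 = 9 - 64 = -55)
(b(7) + 32)*(Q(-19, -2) + m) = (13 + 32)*(-19 - 55) = 45*(-74) = -3330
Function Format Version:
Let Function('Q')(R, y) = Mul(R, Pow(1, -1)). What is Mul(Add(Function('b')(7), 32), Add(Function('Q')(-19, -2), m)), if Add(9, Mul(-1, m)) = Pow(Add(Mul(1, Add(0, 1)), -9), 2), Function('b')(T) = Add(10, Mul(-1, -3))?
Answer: -3330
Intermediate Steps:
Function('b')(T) = 13 (Function('b')(T) = Add(10, 3) = 13)
Function('Q')(R, y) = R (Function('Q')(R, y) = Mul(R, 1) = R)
m = -55 (m = Add(9, Mul(-1, Pow(Add(Mul(1, Add(0, 1)), -9), 2))) = Add(9, Mul(-1, Pow(Add(Mul(1, 1), -9), 2))) = Add(9, Mul(-1, Pow(Add(1, -9), 2))) = Add(9, Mul(-1, Pow(-8, 2))) = Add(9, Mul(-1, 64)) = Add(9, -64) = -55)
Mul(Add(Function('b')(7), 32), Add(Function('Q')(-19, -2), m)) = Mul(Add(13, 32), Add(-19, -55)) = Mul(45, -74) = -3330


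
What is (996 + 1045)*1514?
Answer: 3090074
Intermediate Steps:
(996 + 1045)*1514 = 2041*1514 = 3090074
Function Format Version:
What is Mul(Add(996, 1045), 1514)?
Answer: 3090074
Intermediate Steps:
Mul(Add(996, 1045), 1514) = Mul(2041, 1514) = 3090074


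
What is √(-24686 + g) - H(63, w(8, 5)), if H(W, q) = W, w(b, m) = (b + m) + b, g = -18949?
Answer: -63 + I*√43635 ≈ -63.0 + 208.89*I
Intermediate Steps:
w(b, m) = m + 2*b
√(-24686 + g) - H(63, w(8, 5)) = √(-24686 - 18949) - 1*63 = √(-43635) - 63 = I*√43635 - 63 = -63 + I*√43635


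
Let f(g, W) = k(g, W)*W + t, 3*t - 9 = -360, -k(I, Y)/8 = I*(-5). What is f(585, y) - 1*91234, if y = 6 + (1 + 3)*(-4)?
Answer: -325351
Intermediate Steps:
y = -10 (y = 6 + 4*(-4) = 6 - 16 = -10)
k(I, Y) = 40*I (k(I, Y) = -8*I*(-5) = -(-40)*I = 40*I)
t = -117 (t = 3 + (1/3)*(-360) = 3 - 120 = -117)
f(g, W) = -117 + 40*W*g (f(g, W) = (40*g)*W - 117 = 40*W*g - 117 = -117 + 40*W*g)
f(585, y) - 1*91234 = (-117 + 40*(-10)*585) - 1*91234 = (-117 - 234000) - 91234 = -234117 - 91234 = -325351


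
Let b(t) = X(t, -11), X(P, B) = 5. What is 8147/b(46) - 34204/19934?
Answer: 81115639/49835 ≈ 1627.7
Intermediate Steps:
b(t) = 5
8147/b(46) - 34204/19934 = 8147/5 - 34204/19934 = 8147*(⅕) - 34204*1/19934 = 8147/5 - 17102/9967 = 81115639/49835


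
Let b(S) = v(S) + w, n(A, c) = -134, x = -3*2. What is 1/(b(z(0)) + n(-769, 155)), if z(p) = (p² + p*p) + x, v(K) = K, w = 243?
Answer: 1/103 ≈ 0.0097087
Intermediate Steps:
x = -6
z(p) = -6 + 2*p² (z(p) = (p² + p*p) - 6 = (p² + p²) - 6 = 2*p² - 6 = -6 + 2*p²)
b(S) = 243 + S (b(S) = S + 243 = 243 + S)
1/(b(z(0)) + n(-769, 155)) = 1/((243 + (-6 + 2*0²)) - 134) = 1/((243 + (-6 + 2*0)) - 134) = 1/((243 + (-6 + 0)) - 134) = 1/((243 - 6) - 134) = 1/(237 - 134) = 1/103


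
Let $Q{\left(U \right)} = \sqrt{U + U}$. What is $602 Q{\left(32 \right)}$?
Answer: $4816$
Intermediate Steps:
$Q{\left(U \right)} = \sqrt{2} \sqrt{U}$ ($Q{\left(U \right)} = \sqrt{2 U} = \sqrt{2} \sqrt{U}$)
$602 Q{\left(32 \right)} = 602 \sqrt{2} \sqrt{32} = 602 \sqrt{2} \cdot 4 \sqrt{2} = 602 \cdot 8 = 4816$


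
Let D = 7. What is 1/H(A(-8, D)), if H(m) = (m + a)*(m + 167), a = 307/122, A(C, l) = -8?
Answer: -122/106371 ≈ -0.0011469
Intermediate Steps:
a = 307/122 (a = 307*(1/122) = 307/122 ≈ 2.5164)
H(m) = (167 + m)*(307/122 + m) (H(m) = (m + 307/122)*(m + 167) = (307/122 + m)*(167 + m) = (167 + m)*(307/122 + m))
1/H(A(-8, D)) = 1/(51269/122 + (-8)**2 + (20681/122)*(-8)) = 1/(51269/122 + 64 - 82724/61) = 1/(-106371/122) = -122/106371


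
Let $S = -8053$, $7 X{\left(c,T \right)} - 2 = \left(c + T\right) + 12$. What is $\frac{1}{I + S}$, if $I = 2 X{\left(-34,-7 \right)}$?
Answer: $- \frac{7}{56425} \approx -0.00012406$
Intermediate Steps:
$X{\left(c,T \right)} = 2 + \frac{T}{7} + \frac{c}{7}$ ($X{\left(c,T \right)} = \frac{2}{7} + \frac{\left(c + T\right) + 12}{7} = \frac{2}{7} + \frac{\left(T + c\right) + 12}{7} = \frac{2}{7} + \frac{12 + T + c}{7} = \frac{2}{7} + \left(\frac{12}{7} + \frac{T}{7} + \frac{c}{7}\right) = 2 + \frac{T}{7} + \frac{c}{7}$)
$I = - \frac{54}{7}$ ($I = 2 \left(2 + \frac{1}{7} \left(-7\right) + \frac{1}{7} \left(-34\right)\right) = 2 \left(2 - 1 - \frac{34}{7}\right) = 2 \left(- \frac{27}{7}\right) = - \frac{54}{7} \approx -7.7143$)
$\frac{1}{I + S} = \frac{1}{- \frac{54}{7} - 8053} = \frac{1}{- \frac{56425}{7}} = - \frac{7}{56425}$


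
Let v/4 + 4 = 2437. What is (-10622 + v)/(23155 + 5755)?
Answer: -89/2891 ≈ -0.030785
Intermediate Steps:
v = 9732 (v = -16 + 4*2437 = -16 + 9748 = 9732)
(-10622 + v)/(23155 + 5755) = (-10622 + 9732)/(23155 + 5755) = -890/28910 = -890*1/28910 = -89/2891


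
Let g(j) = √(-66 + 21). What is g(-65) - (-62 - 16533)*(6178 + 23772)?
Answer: 497020250 + 3*I*√5 ≈ 4.9702e+8 + 6.7082*I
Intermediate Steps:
g(j) = 3*I*√5 (g(j) = √(-45) = 3*I*√5)
g(-65) - (-62 - 16533)*(6178 + 23772) = 3*I*√5 - (-62 - 16533)*(6178 + 23772) = 3*I*√5 - (-16595)*29950 = 3*I*√5 - 1*(-497020250) = 3*I*√5 + 497020250 = 497020250 + 3*I*√5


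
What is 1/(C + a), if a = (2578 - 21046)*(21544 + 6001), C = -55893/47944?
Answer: -47944/24389163676533 ≈ -1.9658e-9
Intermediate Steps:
C = -55893/47944 (C = -55893*1/47944 = -55893/47944 ≈ -1.1658)
a = -508701060 (a = -18468*27545 = -508701060)
1/(C + a) = 1/(-55893/47944 - 508701060) = 1/(-24389163676533/47944) = -47944/24389163676533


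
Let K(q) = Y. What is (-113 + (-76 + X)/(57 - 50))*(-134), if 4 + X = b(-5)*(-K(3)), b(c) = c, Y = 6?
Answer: 112694/7 ≈ 16099.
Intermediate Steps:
K(q) = 6
X = 26 (X = -4 - (-5)*6 = -4 - 5*(-6) = -4 + 30 = 26)
(-113 + (-76 + X)/(57 - 50))*(-134) = (-113 + (-76 + 26)/(57 - 50))*(-134) = (-113 - 50/7)*(-134) = -841/7*(-134) = 112694/7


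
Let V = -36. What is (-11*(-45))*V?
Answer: -17820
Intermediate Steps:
(-11*(-45))*V = -11*(-45)*(-36) = 495*(-36) = -17820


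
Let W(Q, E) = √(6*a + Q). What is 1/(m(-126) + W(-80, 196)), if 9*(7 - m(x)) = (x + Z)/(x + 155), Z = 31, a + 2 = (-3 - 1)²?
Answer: 261/2444 ≈ 0.10679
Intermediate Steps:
a = 14 (a = -2 + (-3 - 1)² = -2 + (-4)² = -2 + 16 = 14)
m(x) = 7 - (31 + x)/(9*(155 + x)) (m(x) = 7 - (x + 31)/(9*(x + 155)) = 7 - (31 + x)/(9*(155 + x)))
W(Q, E) = √(84 + Q) (W(Q, E) = √(6*14 + Q) = √(84 + Q))
1/(m(-126) + W(-80, 196)) = 1/(62*(157 - 126)/(9*(155 - 126)) + √(84 - 80)) = 1/((62/9)*31/29 + √4) = 1/((62/9)*(1/29)*31 + 2) = 1/(1922/261 + 2) = 1/(2444/261) = 261/2444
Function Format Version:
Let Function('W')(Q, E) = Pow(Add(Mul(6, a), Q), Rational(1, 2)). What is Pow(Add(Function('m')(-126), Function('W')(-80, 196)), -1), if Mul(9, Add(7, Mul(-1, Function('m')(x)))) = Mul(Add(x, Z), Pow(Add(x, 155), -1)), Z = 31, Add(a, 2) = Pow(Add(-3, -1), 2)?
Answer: Rational(261, 2444) ≈ 0.10679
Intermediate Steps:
a = 14 (a = Add(-2, Pow(Add(-3, -1), 2)) = Add(-2, Pow(-4, 2)) = Add(-2, 16) = 14)
Function('m')(x) = Add(7, Mul(Rational(-1, 9), Pow(Add(155, x), -1), Add(31, x))) (Function('m')(x) = Add(7, Mul(Rational(-1, 9), Mul(Add(x, 31), Pow(Add(x, 155), -1)))) = Add(7, Mul(Rational(-1, 9), Mul(Add(31, x), Pow(Add(155, x), -1)))) = Add(7, Mul(Rational(-1, 9), Mul(Pow(Add(155, x), -1), Add(31, x)))) = Add(7, Mul(Rational(-1, 9), Pow(Add(155, x), -1), Add(31, x))))
Function('W')(Q, E) = Pow(Add(84, Q), Rational(1, 2)) (Function('W')(Q, E) = Pow(Add(Mul(6, 14), Q), Rational(1, 2)) = Pow(Add(84, Q), Rational(1, 2)))
Pow(Add(Function('m')(-126), Function('W')(-80, 196)), -1) = Pow(Add(Mul(Rational(62, 9), Pow(Add(155, -126), -1), Add(157, -126)), Pow(Add(84, -80), Rational(1, 2))), -1) = Pow(Add(Mul(Rational(62, 9), Pow(29, -1), 31), Pow(4, Rational(1, 2))), -1) = Pow(Add(Mul(Rational(62, 9), Rational(1, 29), 31), 2), -1) = Pow(Add(Rational(1922, 261), 2), -1) = Pow(Rational(2444, 261), -1) = Rational(261, 2444)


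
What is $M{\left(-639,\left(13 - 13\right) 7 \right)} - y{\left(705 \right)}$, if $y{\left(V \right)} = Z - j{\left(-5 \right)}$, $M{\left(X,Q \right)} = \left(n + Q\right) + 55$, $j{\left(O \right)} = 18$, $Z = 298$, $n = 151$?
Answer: $-74$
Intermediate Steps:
$M{\left(X,Q \right)} = 206 + Q$ ($M{\left(X,Q \right)} = \left(151 + Q\right) + 55 = 206 + Q$)
$y{\left(V \right)} = 280$ ($y{\left(V \right)} = 298 - 18 = 280$)
$M{\left(-639,\left(13 - 13\right) 7 \right)} - y{\left(705 \right)} = \left(206 + \left(13 - 13\right) 7\right) - 280 = \left(206 + 0 \cdot 7\right) - 280 = \left(206 + 0\right) - 280 = 206 - 280 = -74$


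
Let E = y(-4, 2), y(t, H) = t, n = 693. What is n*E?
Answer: -2772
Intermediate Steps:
E = -4
n*E = 693*(-4) = -2772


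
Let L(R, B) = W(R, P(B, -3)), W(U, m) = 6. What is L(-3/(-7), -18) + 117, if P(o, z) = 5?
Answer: 123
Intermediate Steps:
L(R, B) = 6
L(-3/(-7), -18) + 117 = 6 + 117 = 123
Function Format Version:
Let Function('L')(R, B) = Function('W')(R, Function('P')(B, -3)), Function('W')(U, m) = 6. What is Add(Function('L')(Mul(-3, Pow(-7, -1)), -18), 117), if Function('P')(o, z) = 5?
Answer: 123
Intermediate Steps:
Function('L')(R, B) = 6
Add(Function('L')(Mul(-3, Pow(-7, -1)), -18), 117) = Add(6, 117) = 123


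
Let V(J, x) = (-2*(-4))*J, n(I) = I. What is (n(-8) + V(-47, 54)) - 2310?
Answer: -2694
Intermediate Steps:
V(J, x) = 8*J
(n(-8) + V(-47, 54)) - 2310 = (-8 + 8*(-47)) - 2310 = (-8 - 376) - 2310 = -384 - 2310 = -2694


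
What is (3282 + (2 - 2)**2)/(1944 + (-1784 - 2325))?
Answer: -3282/2165 ≈ -1.5159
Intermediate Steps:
(3282 + (2 - 2)**2)/(1944 + (-1784 - 2325)) = (3282 + 0**2)/(1944 - 4109) = (3282 + 0)/(-2165) = 3282*(-1/2165) = -3282/2165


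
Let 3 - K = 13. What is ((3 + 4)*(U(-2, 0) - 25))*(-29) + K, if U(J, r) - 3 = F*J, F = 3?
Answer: 5674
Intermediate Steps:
U(J, r) = 3 + 3*J
K = -10 (K = 3 - 1*13 = 3 - 13 = -10)
((3 + 4)*(U(-2, 0) - 25))*(-29) + K = ((3 + 4)*((3 + 3*(-2)) - 25))*(-29) - 10 = (7*((3 - 6) - 25))*(-29) - 10 = (7*(-3 - 25))*(-29) - 10 = (7*(-28))*(-29) - 10 = -196*(-29) - 10 = 5684 - 10 = 5674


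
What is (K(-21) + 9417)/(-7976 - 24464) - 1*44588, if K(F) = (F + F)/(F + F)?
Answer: -723222069/16220 ≈ -44588.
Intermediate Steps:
K(F) = 1 (K(F) = (2*F)/((2*F)) = (2*F)*(1/(2*F)) = 1)
(K(-21) + 9417)/(-7976 - 24464) - 1*44588 = (1 + 9417)/(-7976 - 24464) - 1*44588 = 9418/(-32440) - 44588 = 9418*(-1/32440) - 44588 = -4709/16220 - 44588 = -723222069/16220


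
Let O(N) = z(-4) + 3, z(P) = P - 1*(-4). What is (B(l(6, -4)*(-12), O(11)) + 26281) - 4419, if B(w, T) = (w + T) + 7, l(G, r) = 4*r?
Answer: 22064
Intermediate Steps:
z(P) = 4 + P (z(P) = P + 4 = 4 + P)
O(N) = 3 (O(N) = (4 - 4) + 3 = 0 + 3 = 3)
B(w, T) = 7 + T + w (B(w, T) = (T + w) + 7 = 7 + T + w)
(B(l(6, -4)*(-12), O(11)) + 26281) - 4419 = ((7 + 3 + (4*(-4))*(-12)) + 26281) - 4419 = ((7 + 3 - 16*(-12)) + 26281) - 4419 = ((7 + 3 + 192) + 26281) - 4419 = (202 + 26281) - 4419 = 26483 - 4419 = 22064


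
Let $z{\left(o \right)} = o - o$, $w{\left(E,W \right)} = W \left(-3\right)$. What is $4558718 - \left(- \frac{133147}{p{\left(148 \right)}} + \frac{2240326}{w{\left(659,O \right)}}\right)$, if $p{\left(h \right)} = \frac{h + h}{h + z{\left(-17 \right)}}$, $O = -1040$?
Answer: $\frac{7214334577}{1560} \approx 4.6246 \cdot 10^{6}$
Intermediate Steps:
$w{\left(E,W \right)} = - 3 W$
$z{\left(o \right)} = 0$
$p{\left(h \right)} = 2$ ($p{\left(h \right)} = \frac{h + h}{h + 0} = \frac{2 h}{h} = 2$)
$4558718 - \left(- \frac{133147}{p{\left(148 \right)}} + \frac{2240326}{w{\left(659,O \right)}}\right) = 4558718 + \left(\frac{133147}{2} - \frac{2240326}{\left(-3\right) \left(-1040\right)}\right) = 4558718 + \left(133147 \cdot \frac{1}{2} - \frac{2240326}{3120}\right) = 4558718 + \left(\frac{133147}{2} - \frac{1120163}{1560}\right) = 4558718 + \frac{102734497}{1560} = \frac{7214334577}{1560}$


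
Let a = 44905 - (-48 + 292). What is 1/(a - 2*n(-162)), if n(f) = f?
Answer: 1/44985 ≈ 2.2230e-5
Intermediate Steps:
a = 44661 (a = 44905 - 1*244 = 44905 - 244 = 44661)
1/(a - 2*n(-162)) = 1/(44661 - 2*(-162)) = 1/(44661 + 324) = 1/44985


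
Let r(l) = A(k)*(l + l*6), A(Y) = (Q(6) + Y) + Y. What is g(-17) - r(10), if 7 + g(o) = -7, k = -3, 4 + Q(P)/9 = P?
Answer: -854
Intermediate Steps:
Q(P) = -36 + 9*P
A(Y) = 18 + 2*Y (A(Y) = ((-36 + 9*6) + Y) + Y = ((-36 + 54) + Y) + Y = (18 + Y) + Y = 18 + 2*Y)
g(o) = -14 (g(o) = -7 - 7 = -14)
r(l) = 84*l (r(l) = (18 + 2*(-3))*(l + l*6) = (18 - 6)*(l + 6*l) = 12*(7*l) = 84*l)
g(-17) - r(10) = -14 - 84*10 = -14 - 1*840 = -14 - 840 = -854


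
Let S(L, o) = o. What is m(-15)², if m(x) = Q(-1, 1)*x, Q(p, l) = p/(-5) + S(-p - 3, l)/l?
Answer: 324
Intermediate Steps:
Q(p, l) = 1 - p/5 (Q(p, l) = p/(-5) + l/l = p*(-⅕) + 1 = -p/5 + 1 = 1 - p/5)
m(x) = 6*x/5 (m(x) = (1 - ⅕*(-1))*x = (1 + ⅕)*x = 6*x/5)
m(-15)² = ((6/5)*(-15))² = (-18)² = 324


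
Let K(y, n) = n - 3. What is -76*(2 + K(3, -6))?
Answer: 532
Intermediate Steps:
K(y, n) = -3 + n
-76*(2 + K(3, -6)) = -76*(2 + (-3 - 6)) = -76*(2 - 9) = -76*(-7) = 532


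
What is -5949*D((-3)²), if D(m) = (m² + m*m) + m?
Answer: -1017279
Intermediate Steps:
D(m) = m + 2*m² (D(m) = (m² + m²) + m = 2*m² + m = m + 2*m²)
-5949*D((-3)²) = -5949*(-3)²*(1 + 2*(-3)²) = -53541*(1 + 2*9) = -53541*(1 + 18) = -53541*19 = -5949*171 = -1017279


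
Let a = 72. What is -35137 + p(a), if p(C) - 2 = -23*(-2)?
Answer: -35089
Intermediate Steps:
p(C) = 48 (p(C) = 2 - 23*(-2) = 2 + 46 = 48)
-35137 + p(a) = -35137 + 48 = -35089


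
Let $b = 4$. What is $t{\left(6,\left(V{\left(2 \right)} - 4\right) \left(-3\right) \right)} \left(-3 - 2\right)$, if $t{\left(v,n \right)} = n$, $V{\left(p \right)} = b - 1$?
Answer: $-15$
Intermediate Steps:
$V{\left(p \right)} = 3$ ($V{\left(p \right)} = 4 - 1 = 3$)
$t{\left(6,\left(V{\left(2 \right)} - 4\right) \left(-3\right) \right)} \left(-3 - 2\right) = \left(3 - 4\right) \left(-3\right) \left(-3 - 2\right) = \left(-1\right) \left(-3\right) \left(-5\right) = 3 \left(-5\right) = -15$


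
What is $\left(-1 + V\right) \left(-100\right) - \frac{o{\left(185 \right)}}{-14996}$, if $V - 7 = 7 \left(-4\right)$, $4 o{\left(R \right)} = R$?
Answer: $\frac{131964985}{59984} \approx 2200.0$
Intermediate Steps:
$o{\left(R \right)} = \frac{R}{4}$
$V = -21$ ($V = 7 + 7 \left(-4\right) = 7 - 28 = -21$)
$\left(-1 + V\right) \left(-100\right) - \frac{o{\left(185 \right)}}{-14996} = \left(-1 - 21\right) \left(-100\right) - \frac{\frac{1}{4} \cdot 185}{-14996} = \left(-22\right) \left(-100\right) - \frac{185}{4} \left(- \frac{1}{14996}\right) = 2200 - - \frac{185}{59984} = 2200 + \frac{185}{59984} = \frac{131964985}{59984}$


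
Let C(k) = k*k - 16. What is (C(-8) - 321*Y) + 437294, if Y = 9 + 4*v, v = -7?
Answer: 443441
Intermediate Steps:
C(k) = -16 + k² (C(k) = k² - 16 = -16 + k²)
Y = -19 (Y = 9 + 4*(-7) = 9 - 28 = -19)
(C(-8) - 321*Y) + 437294 = ((-16 + (-8)²) - 321*(-19)) + 437294 = ((-16 + 64) + 6099) + 437294 = (48 + 6099) + 437294 = 6147 + 437294 = 443441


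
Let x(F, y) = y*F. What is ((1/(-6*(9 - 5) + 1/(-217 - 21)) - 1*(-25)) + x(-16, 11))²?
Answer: 744598135801/32638369 ≈ 22814.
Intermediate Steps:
x(F, y) = F*y
((1/(-6*(9 - 5) + 1/(-217 - 21)) - 1*(-25)) + x(-16, 11))² = ((1/(-6*(9 - 5) + 1/(-217 - 21)) - 1*(-25)) - 16*11)² = ((1/(-6*4 + 1/(-238)) + 25) - 176)² = ((1/(-24 - 1/238) + 25) - 176)² = ((1/(-5713/238) + 25) - 176)² = ((-238/5713 + 25) - 176)² = (142587/5713 - 176)² = (-862901/5713)² = 744598135801/32638369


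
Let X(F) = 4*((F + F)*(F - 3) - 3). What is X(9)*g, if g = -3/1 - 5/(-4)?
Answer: -735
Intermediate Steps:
X(F) = -12 + 8*F*(-3 + F) (X(F) = 4*((2*F)*(-3 + F) - 3) = 4*(2*F*(-3 + F) - 3) = 4*(-3 + 2*F*(-3 + F)) = -12 + 8*F*(-3 + F))
g = -7/4 (g = -3*1 - 5*(-¼) = -3 + 5/4 = -7/4 ≈ -1.7500)
X(9)*g = (-12 - 24*9 + 8*9²)*(-7/4) = (-12 - 216 + 8*81)*(-7/4) = (-12 - 216 + 648)*(-7/4) = 420*(-7/4) = -735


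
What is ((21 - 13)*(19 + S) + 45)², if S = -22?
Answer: 441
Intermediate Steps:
((21 - 13)*(19 + S) + 45)² = ((21 - 13)*(19 - 22) + 45)² = (8*(-3) + 45)² = (-24 + 45)² = 21² = 441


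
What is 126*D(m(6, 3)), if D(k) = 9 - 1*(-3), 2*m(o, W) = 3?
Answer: 1512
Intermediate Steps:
m(o, W) = 3/2 (m(o, W) = (½)*3 = 3/2)
D(k) = 12 (D(k) = 9 + 3 = 12)
126*D(m(6, 3)) = 126*12 = 1512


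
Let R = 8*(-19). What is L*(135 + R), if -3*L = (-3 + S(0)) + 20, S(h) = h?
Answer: 289/3 ≈ 96.333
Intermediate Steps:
R = -152
L = -17/3 (L = -((-3 + 0) + 20)/3 = -(-3 + 20)/3 = -1/3*17 = -17/3 ≈ -5.6667)
L*(135 + R) = -17*(135 - 152)/3 = -17/3*(-17) = 289/3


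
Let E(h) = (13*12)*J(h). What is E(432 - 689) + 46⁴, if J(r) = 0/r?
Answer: 4477456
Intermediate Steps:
J(r) = 0
E(h) = 0 (E(h) = (13*12)*0 = 156*0 = 0)
E(432 - 689) + 46⁴ = 0 + 46⁴ = 0 + 4477456 = 4477456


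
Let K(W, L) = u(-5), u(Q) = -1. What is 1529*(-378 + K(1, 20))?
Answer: -579491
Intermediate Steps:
K(W, L) = -1
1529*(-378 + K(1, 20)) = 1529*(-378 - 1) = 1529*(-379) = -579491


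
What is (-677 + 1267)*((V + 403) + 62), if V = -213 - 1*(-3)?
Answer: 150450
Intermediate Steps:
V = -210 (V = -213 + 3 = -210)
(-677 + 1267)*((V + 403) + 62) = (-677 + 1267)*((-210 + 403) + 62) = 590*(193 + 62) = 590*255 = 150450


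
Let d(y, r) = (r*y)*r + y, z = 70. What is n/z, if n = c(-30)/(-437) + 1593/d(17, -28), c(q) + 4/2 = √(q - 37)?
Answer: 722831/408223550 - I*√67/30590 ≈ 0.0017707 - 0.00026758*I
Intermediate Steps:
c(q) = -2 + √(-37 + q) (c(q) = -2 + √(q - 37) = -2 + √(-37 + q))
d(y, r) = y + y*r² (d(y, r) = y*r² + y = y + y*r²)
n = 722831/5831765 - I*√67/437 (n = (-2 + √(-37 - 30))/(-437) + 1593/((17*(1 + (-28)²))) = (-2 + √(-67))*(-1/437) + 1593/((17*(1 + 784))) = (-2 + I*√67)*(-1/437) + 1593/((17*785)) = (2/437 - I*√67/437) + 1593/13345 = 722831/5831765 - I*√67/437 ≈ 0.12395 - 0.018731*I)
n/z = (722831/5831765 - I*√67/437)/70 = 722831/408223550 - I*√67/30590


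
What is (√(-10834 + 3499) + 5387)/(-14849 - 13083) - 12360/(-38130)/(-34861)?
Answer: -238700487081/1237620301492 - 3*I*√815/27932 ≈ -0.19287 - 0.0030662*I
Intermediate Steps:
(√(-10834 + 3499) + 5387)/(-14849 - 13083) - 12360/(-38130)/(-34861) = (√(-7335) + 5387)/(-27932) - 12360*(-1/38130)*(-1/34861) = (3*I*√815 + 5387)*(-1/27932) + (412/1271)*(-1/34861) = (5387 + 3*I*√815)*(-1/27932) - 412/44308331 = (-5387/27932 - 3*I*√815/27932) - 412/44308331 = -238700487081/1237620301492 - 3*I*√815/27932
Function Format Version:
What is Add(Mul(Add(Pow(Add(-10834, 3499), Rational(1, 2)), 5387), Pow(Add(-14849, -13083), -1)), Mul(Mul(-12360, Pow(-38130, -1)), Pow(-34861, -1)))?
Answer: Add(Rational(-238700487081, 1237620301492), Mul(Rational(-3, 27932), I, Pow(815, Rational(1, 2)))) ≈ Add(-0.19287, Mul(-0.0030662, I))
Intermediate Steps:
Add(Mul(Add(Pow(Add(-10834, 3499), Rational(1, 2)), 5387), Pow(Add(-14849, -13083), -1)), Mul(Mul(-12360, Pow(-38130, -1)), Pow(-34861, -1))) = Add(Mul(Add(Pow(-7335, Rational(1, 2)), 5387), Pow(-27932, -1)), Mul(Mul(-12360, Rational(-1, 38130)), Rational(-1, 34861))) = Add(Mul(Add(Mul(3, I, Pow(815, Rational(1, 2))), 5387), Rational(-1, 27932)), Mul(Rational(412, 1271), Rational(-1, 34861))) = Add(Mul(Add(5387, Mul(3, I, Pow(815, Rational(1, 2)))), Rational(-1, 27932)), Rational(-412, 44308331)) = Add(Add(Rational(-5387, 27932), Mul(Rational(-3, 27932), I, Pow(815, Rational(1, 2)))), Rational(-412, 44308331)) = Add(Rational(-238700487081, 1237620301492), Mul(Rational(-3, 27932), I, Pow(815, Rational(1, 2))))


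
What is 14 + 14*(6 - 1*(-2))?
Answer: 126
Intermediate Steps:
14 + 14*(6 - 1*(-2)) = 14 + 14*(6 + 2) = 14 + 14*8 = 14 + 112 = 126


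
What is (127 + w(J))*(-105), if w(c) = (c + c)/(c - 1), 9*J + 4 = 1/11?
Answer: -951300/71 ≈ -13399.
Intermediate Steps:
J = -43/99 (J = -4/9 + (1/9)/11 = -4/9 + (1/9)*(1/11) = -4/9 + 1/99 = -43/99 ≈ -0.43434)
w(c) = 2*c/(-1 + c) (w(c) = (2*c)/(-1 + c) = 2*c/(-1 + c))
(127 + w(J))*(-105) = (127 + 2*(-43/99)/(-1 - 43/99))*(-105) = (127 + 2*(-43/99)/(-142/99))*(-105) = (127 + 2*(-43/99)*(-99/142))*(-105) = (127 + 43/71)*(-105) = (9060/71)*(-105) = -951300/71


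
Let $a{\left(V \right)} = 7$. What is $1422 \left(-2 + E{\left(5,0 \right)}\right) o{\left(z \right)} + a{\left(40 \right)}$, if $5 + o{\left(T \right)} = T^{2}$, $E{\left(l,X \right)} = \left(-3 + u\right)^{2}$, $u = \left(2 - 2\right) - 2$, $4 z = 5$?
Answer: $- \frac{899359}{8} \approx -1.1242 \cdot 10^{5}$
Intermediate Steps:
$z = \frac{5}{4}$ ($z = \frac{1}{4} \cdot 5 = \frac{5}{4} \approx 1.25$)
$u = -2$ ($u = 0 - 2 = -2$)
$E{\left(l,X \right)} = 25$ ($E{\left(l,X \right)} = \left(-3 - 2\right)^{2} = \left(-5\right)^{2} = 25$)
$o{\left(T \right)} = -5 + T^{2}$
$1422 \left(-2 + E{\left(5,0 \right)}\right) o{\left(z \right)} + a{\left(40 \right)} = 1422 \left(-2 + 25\right) \left(-5 + \left(\frac{5}{4}\right)^{2}\right) + 7 = 1422 \cdot 23 \left(-5 + \frac{25}{16}\right) + 7 = 1422 \cdot 23 \left(- \frac{55}{16}\right) + 7 = 1422 \left(- \frac{1265}{16}\right) + 7 = - \frac{899415}{8} + 7 = - \frac{899359}{8}$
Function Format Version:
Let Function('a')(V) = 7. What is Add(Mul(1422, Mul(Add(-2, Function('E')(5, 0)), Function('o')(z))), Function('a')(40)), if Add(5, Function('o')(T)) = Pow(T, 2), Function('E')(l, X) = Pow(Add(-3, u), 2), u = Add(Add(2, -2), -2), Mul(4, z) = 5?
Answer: Rational(-899359, 8) ≈ -1.1242e+5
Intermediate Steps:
z = Rational(5, 4) (z = Mul(Rational(1, 4), 5) = Rational(5, 4) ≈ 1.2500)
u = -2 (u = Add(0, -2) = -2)
Function('E')(l, X) = 25 (Function('E')(l, X) = Pow(Add(-3, -2), 2) = Pow(-5, 2) = 25)
Function('o')(T) = Add(-5, Pow(T, 2))
Add(Mul(1422, Mul(Add(-2, Function('E')(5, 0)), Function('o')(z))), Function('a')(40)) = Add(Mul(1422, Mul(Add(-2, 25), Add(-5, Pow(Rational(5, 4), 2)))), 7) = Add(Mul(1422, Mul(23, Add(-5, Rational(25, 16)))), 7) = Add(Mul(1422, Mul(23, Rational(-55, 16))), 7) = Add(Mul(1422, Rational(-1265, 16)), 7) = Add(Rational(-899415, 8), 7) = Rational(-899359, 8)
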